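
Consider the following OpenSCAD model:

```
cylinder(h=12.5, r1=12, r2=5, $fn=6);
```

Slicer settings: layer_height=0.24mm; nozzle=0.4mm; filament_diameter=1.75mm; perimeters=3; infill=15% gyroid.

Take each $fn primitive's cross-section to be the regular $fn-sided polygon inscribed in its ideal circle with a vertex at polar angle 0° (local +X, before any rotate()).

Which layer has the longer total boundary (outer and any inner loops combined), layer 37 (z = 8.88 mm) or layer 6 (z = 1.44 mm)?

layer 6 (z = 1.44 mm)

Layer 37 (z = 8.88): the cone: at t=0.710 of its height the radius interpolates to r₁+(r₂−r₁)t = 7.027, giving a regular 6-gon of that circumradius (perimeter = 2·6·7.027·sin(180°/6) = 42.16 mm). So its perimeter = 42.16 mm. Layer 6 (z = 1.44): the cone: at t=0.115 of its height the radius interpolates to r₁+(r₂−r₁)t = 11.194, giving a regular 6-gon of that circumradius (perimeter = 2·6·11.194·sin(180°/6) = 67.16 mm). So its perimeter = 67.16 mm. Layer 6 is larger (67.16 vs 42.16 mm).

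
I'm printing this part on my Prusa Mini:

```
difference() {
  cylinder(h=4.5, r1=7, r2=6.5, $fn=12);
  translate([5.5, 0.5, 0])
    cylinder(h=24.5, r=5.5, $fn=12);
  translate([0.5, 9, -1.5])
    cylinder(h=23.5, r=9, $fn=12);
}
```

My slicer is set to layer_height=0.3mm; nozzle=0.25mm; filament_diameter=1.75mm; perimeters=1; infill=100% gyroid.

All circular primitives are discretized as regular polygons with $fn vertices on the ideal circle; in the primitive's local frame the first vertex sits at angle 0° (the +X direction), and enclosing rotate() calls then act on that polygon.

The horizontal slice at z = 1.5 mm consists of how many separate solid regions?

At z = 1.5 mm: the cone (r1=7→r2=6.5) has section circumradius 6.833 here — a regular 12-gon; the cylinder at (5.5, 0.5): section is a regular 12-gon, circumradius r=5.5; the r=9 cylinder at (0.5, 9) contributes a regular 12-gon of circumradius 9; After the difference (first − rest): starting from the cone, the r=5.5 cylinder at (5.5, 0.5) partially overlaps it — only the 49.15 mm² overlap (of its 90.75 mm²) is removed, clipping the outline; the r=9 cylinder at (0.5, 9) partially overlaps it — only the 35.01 mm² overlap (of its 243.00 mm²) is removed, clipping the outline — 1 connected region. The result has 1 disconnected region.

1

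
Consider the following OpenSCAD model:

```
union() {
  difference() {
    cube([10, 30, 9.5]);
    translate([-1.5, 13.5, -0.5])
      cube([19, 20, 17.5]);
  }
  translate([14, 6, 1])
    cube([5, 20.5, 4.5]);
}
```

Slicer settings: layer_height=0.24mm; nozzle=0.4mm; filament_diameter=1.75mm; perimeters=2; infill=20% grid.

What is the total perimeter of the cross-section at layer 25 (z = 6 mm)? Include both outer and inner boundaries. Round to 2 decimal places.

At z = 6 mm: the cube (footprint 10×30) is included at this height (perimeter 80.00 mm); the 19×20 cube at (-1.5, 13.5) contributes its full rectangle (perimeter 78.00 mm); Taking the first minus the rest: starting from the 10×30 cube, the 19×20 cube at (-1.5, 13.5) partially overlaps it — only the 165.00 mm² overlap (of its 380.00 mm²) is removed, clipping the outline — boundary = 47.00 mm; the cube at (14, 6) is absent (z outside [1, 5.5]); Combining (union): only that combined region is present, so the union is just that shape — boundary = 47.00 mm. Overall, the cross-section is a single solid region. Total boundary length (outer) = 47.00 mm.

47.00 mm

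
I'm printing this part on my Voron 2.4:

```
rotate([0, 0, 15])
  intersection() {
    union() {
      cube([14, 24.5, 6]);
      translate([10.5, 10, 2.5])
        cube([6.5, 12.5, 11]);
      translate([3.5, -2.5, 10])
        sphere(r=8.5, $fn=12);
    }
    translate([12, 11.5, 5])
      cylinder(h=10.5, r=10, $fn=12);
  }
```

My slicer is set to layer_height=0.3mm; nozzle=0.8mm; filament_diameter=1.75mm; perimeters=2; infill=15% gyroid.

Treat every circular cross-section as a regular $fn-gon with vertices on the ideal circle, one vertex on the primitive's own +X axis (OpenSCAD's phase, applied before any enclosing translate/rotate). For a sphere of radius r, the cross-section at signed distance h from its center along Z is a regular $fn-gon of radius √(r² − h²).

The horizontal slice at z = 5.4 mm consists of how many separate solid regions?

1

At z = 5.4 mm: the cube is present — its section is the full 14×24.5 rectangle; the cube at (10.5, 10) is present — its section is the full 6.5×12.5 rectangle; the sphere at (3.5, -2.5): section is a regular 12-gon, circumradius = √(r²−h²) = √(8.5²−4.6²) = 7.148; Merging all regions: the regions partially overlap (shared area 79.66 mm²), so overlapping operands fuse into one piece — 1 connected region; the cylinder at (12, 11.5): section is a regular 12-gon, circumradius r=10; Taking the intersection: the r=10 cylinder at (12, 11.5) partially overlaps the result so far; clipping to the common part keeps 220.61 mm² — 1 connected region; (rotated 15° about Z; rotation is an isometry so areas/perimeters/island counts are preserved). The result has 1 disconnected region.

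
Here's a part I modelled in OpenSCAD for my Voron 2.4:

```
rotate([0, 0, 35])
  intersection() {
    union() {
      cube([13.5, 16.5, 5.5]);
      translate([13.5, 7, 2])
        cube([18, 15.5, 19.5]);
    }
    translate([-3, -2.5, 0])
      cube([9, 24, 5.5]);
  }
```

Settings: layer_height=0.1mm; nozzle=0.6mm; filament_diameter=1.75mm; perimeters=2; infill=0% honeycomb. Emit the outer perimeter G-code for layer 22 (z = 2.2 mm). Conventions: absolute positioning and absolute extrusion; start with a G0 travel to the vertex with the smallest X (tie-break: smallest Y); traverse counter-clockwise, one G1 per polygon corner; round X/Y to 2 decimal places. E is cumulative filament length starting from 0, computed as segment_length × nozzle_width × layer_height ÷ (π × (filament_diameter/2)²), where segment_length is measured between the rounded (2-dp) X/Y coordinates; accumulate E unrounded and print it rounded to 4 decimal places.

At z = 2.2 mm: the cube (footprint 13.5×16.5) is included at this height; the cube at (13.5, 7) is present — its section is the full 18×15.5 rectangle; Taking the union: the 2 present regions share edge segments without overlapping in area, so areas simply add but the touching pieces fuse into one outline (the shared edge portions become interior and drop out of the boundary) — 1 connected region; the 9×24 cube at (-3, -2.5) contributes its full rectangle; Keeping only the common overlap: the 9×24 cube at (-3, -2.5) partially overlaps that combined region; clipping to the common part keeps 99.00 mm² — 1 connected region; (whole slice rotated 35° about Z — lengths, areas and connectivity unchanged). The outline is a single polygon with 4 vertices. Extrusion per mm of travel: 0.6 × 0.1 / (π × 0.875²) = 0.024945. Accumulating E over each segment gives final E = 1.1223.

G0 X-9.46 Y13.52 Z2.20
G1 X0.00 Y0.00 E0.4116
G1 X4.91 Y3.44 E0.5612
G1 X-4.55 Y16.96 E0.9728
G1 X-9.46 Y13.52 E1.1223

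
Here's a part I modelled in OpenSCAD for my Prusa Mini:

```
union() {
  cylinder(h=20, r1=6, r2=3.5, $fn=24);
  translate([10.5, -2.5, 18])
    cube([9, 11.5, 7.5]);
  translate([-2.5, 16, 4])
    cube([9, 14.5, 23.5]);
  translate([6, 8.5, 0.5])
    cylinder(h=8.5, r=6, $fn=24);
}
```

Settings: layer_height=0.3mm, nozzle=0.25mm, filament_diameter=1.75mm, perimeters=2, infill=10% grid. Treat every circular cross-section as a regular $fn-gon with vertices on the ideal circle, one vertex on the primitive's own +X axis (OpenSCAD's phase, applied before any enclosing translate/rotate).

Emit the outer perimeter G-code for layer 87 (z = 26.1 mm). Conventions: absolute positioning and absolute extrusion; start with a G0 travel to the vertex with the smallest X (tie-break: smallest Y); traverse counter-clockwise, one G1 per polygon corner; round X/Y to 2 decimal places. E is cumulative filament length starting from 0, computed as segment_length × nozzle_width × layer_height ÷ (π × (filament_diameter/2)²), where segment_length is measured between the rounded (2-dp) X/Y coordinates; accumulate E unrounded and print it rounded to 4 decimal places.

At z = 26.1 mm: the cone is absent (z outside [0, 20]); the cube at (10.5, -2.5) is absent (z outside [18, 25.5]); the cube at (-2.5, 16) is present — its section is the full 9×14.5 rectangle; the cylinder at (6, 8.5) does not reach this height (z outside [0.5, 9]); Merging all regions: only the 9×14.5 cube at (-2.5, 16) is present, so the union is just that shape — 1 connected region. The outline is a single polygon with 4 vertices. Extrusion per mm of travel: 0.25 × 0.3 / (π × 0.875²) = 0.031181. Accumulating E over each segment gives final E = 1.4655.

G0 X-2.50 Y16.00 Z26.10
G1 X6.50 Y16.00 E0.2806
G1 X6.50 Y30.50 E0.7328
G1 X-2.50 Y30.50 E1.0134
G1 X-2.50 Y16.00 E1.4655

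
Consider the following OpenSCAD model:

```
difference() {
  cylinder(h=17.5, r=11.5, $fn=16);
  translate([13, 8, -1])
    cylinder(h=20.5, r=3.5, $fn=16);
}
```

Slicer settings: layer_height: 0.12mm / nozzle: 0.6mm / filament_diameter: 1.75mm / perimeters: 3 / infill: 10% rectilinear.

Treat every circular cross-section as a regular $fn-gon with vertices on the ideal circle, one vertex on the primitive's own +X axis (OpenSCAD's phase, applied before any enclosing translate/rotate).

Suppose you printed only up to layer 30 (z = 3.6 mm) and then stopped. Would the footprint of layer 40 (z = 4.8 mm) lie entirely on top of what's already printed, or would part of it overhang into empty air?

entirely on top

Compare the two slices. At z = 3.6: the cylinder: section is a regular 16-gon, circumradius r=11.5 (area = (16/2)·11.500²·sin(360°/16) = 404.88 mm²); the r=3.5 cylinder at (13, 8) gives a regular 16-gon of circumradius 3.5 (constant along its height) (area = (16/2)·3.500²·sin(360°/16) = 37.50 mm²); Subtracting the remaining from the first: starting from the r=11.5 cylinder (404.88 mm²), the r=3.5 cylinder at (13, 8) misses the remaining region (no effect) — area = 404.88 mm². At z = 4.8: the cylinder: section is a regular 16-gon, circumradius r=11.5 (area = (16/2)·11.500²·sin(360°/16) = 404.88 mm²); the r=3.5 cylinder at (13, 8) gives a regular 16-gon of circumradius 3.5 (constant along its height) (area = (16/2)·3.500²·sin(360°/16) = 37.50 mm²); Taking the first minus the rest: starting from the r=11.5 cylinder (404.88 mm²), the r=3.5 cylinder at (13, 8) misses the remaining region (no effect) — area = 404.88 mm². Checking containment: the cross-section at z = 4.8 is a subset of the cross-section at z = 3.6.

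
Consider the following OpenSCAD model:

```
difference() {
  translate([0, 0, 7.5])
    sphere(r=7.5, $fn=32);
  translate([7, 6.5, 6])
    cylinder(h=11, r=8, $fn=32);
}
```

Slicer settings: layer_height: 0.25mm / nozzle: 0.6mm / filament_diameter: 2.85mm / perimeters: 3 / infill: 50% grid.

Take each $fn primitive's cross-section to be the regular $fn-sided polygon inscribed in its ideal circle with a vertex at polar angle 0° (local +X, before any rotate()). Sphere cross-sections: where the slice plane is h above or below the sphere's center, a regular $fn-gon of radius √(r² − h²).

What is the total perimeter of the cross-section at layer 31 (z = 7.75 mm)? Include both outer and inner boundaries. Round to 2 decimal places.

At z = 7.75 mm: the r=7.5 sphere contributes a regular 32-gon of circumradius √(7.5²−0.25²) = 7.496 (perimeter = 2·32·7.496·sin(180°/32) = 47.02 mm); the r=8 cylinder at (7, 6.5) gives a regular 32-gon of circumradius 8 (constant along its height) (perimeter = 2·32·8.000·sin(180°/32) = 50.18 mm); Taking the first minus the rest: starting from the r=7.5 sphere, the r=8 cylinder at (7, 6.5) partially overlaps it — only the 49.82 mm² overlap (of its 199.77 mm²) is removed, clipping the outline — boundary = 46.69 mm. Overall, the cross-section is a single solid region. Total boundary length (outer) = 46.69 mm.

46.69 mm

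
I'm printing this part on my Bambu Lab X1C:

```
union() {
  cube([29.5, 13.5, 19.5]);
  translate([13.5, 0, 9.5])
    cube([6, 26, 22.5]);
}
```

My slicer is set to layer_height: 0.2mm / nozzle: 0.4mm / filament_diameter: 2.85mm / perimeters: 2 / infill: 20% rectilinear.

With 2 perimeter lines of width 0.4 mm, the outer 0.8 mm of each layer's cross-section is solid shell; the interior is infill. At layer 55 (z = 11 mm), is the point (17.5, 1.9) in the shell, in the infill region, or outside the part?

At z = 11 mm: the cube (footprint 29.5×13.5) is included at this height; the 6×26 cube at (13.5, 0) contributes its full rectangle; Combining (union): the regions partially overlap (shared area 81.00 mm²), so overlapping operands fuse into one piece — 1 connected region. Overall, the cross-section is a single solid region. The nearest boundary edge runs (19.50, 0.00)→(13.50, 0.00); distance from the point to it = 1.90 mm. The point is inside the cross-section and 1.90 mm from the nearest boundary — more than the 0.8 mm shell width (2 × 0.4), so it's in the infill interior.

infill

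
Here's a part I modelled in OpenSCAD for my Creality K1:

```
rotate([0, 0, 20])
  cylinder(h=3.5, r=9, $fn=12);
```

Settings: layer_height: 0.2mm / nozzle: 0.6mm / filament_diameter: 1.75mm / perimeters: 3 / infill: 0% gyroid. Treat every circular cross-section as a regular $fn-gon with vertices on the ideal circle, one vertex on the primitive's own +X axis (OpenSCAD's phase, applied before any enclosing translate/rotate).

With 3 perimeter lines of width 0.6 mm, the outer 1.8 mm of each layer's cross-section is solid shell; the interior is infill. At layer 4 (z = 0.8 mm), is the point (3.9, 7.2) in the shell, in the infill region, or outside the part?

At z = 0.8 mm: the r=9 cylinder contributes a regular 12-gon of circumradius 9; (whole slice rotated 20° about Z — lengths, areas and connectivity unchanged). Overall, the cross-section is a single solid region. Undo the 20° rotation: the query point maps to (6.127, 5.432) in the un-rotated model frame. The nearest boundary edge runs (7.79, 4.50)→(4.50, 7.79); distance from the point to it = 0.52 mm. The point is inside the cross-section, 0.52 mm from the nearest boundary — within the 1.8 mm shell band (3 × 0.6).

shell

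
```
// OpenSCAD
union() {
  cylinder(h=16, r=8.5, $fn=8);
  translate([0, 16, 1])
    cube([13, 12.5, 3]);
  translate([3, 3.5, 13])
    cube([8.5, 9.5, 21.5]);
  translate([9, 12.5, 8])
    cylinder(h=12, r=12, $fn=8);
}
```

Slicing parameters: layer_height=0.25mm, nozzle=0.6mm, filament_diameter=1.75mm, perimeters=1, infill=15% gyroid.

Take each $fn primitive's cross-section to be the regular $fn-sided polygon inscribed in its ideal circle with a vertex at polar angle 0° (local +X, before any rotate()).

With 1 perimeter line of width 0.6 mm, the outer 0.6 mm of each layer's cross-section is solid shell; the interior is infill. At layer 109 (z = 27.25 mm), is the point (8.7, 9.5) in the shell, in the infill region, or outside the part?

At z = 27.25 mm: the cylinder is absent (z outside [0, 16]); the cube at (0, 16) is not intersected at this z (z outside [1, 4]); the 8.5×9.5 cube at (3, 3.5) contributes its full rectangle; the cylinder at (9, 12.5) is absent (z outside [8, 20]); Merging all regions: only the 8.5×9.5 cube at (3, 3.5) is present, so the union is just that shape — 1 connected region. Overall, the cross-section is a single solid region. The nearest boundary edge runs (11.50, 3.50)→(11.50, 13.00); distance from the point to it = 2.80 mm. The point is inside the cross-section and 2.80 mm from the nearest boundary — more than the 0.6 mm shell width (1 × 0.6), so it's in the infill interior.

infill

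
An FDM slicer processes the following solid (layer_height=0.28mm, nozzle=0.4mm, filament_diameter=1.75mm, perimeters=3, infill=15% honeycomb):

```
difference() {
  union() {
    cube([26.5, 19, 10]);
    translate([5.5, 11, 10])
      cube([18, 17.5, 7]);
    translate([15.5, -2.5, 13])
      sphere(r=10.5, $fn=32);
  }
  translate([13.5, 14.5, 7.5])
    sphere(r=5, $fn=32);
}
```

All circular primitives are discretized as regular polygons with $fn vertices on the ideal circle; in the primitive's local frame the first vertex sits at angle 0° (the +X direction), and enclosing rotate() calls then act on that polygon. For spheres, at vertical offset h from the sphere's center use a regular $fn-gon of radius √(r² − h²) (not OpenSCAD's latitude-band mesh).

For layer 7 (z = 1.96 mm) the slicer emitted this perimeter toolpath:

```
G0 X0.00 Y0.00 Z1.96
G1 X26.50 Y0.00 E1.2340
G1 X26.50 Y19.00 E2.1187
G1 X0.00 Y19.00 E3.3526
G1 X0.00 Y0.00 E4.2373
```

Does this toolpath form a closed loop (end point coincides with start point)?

yes

Start point (G0): (0.00, 0.00). End point (last G1): the path returns to the start — closed.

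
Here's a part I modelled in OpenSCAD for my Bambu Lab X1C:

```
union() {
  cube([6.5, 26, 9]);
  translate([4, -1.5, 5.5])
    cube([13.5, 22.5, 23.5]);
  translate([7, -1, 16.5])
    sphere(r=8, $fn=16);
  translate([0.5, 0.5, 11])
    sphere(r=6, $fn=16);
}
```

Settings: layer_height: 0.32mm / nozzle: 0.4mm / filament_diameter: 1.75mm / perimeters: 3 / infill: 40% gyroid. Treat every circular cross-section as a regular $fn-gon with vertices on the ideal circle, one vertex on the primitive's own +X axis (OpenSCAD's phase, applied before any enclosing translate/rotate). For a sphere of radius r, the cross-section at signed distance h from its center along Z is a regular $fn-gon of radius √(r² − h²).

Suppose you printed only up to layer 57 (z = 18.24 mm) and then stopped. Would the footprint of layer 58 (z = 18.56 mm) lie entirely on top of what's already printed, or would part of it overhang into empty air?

entirely on top

Compare the two slices. At z = 18.24: the cube is not intersected at this z (z outside [0, 9]); the cube at (4, -1.5) (footprint 13.5×22.5) is included at this height (area 303.75 mm²); the r=8 sphere at (7, -1) slices to a regular 16-gon of circumradius 7.808 (√(r²−h²) with h=1.74 from center) (area = (16/2)·7.808²·sin(360°/16) = 186.67 mm²); the sphere at (0.5, 0.5) is not intersected at this z (|z−center|=7.240 > r=6); Taking the union: the regions partially overlap — summed areas 490.42 mm² minus the doubly-counted overlap 74.58 mm² gives 415.84 mm² — area = 415.84 mm². At z = 18.56: the cube is absent (z outside [0, 9]); the cube at (4, -1.5) (footprint 13.5×22.5) is included at this height (area 303.75 mm²); the r=8 sphere at (7, -1) slices to a regular 16-gon of circumradius 7.730 (√(r²−h²) with h=2.06 from center) (area = (16/2)·7.730²·sin(360°/16) = 182.94 mm²); the sphere at (0.5, 0.5) does not reach this height (|z−center|=7.560 > r=6); Merging all regions: the regions partially overlap — summed areas 486.69 mm² minus the doubly-counted overlap 73.37 mm² gives 413.32 mm² — area = 413.32 mm². Checking containment: the cross-section at z = 18.56 is a subset of the cross-section at z = 18.24.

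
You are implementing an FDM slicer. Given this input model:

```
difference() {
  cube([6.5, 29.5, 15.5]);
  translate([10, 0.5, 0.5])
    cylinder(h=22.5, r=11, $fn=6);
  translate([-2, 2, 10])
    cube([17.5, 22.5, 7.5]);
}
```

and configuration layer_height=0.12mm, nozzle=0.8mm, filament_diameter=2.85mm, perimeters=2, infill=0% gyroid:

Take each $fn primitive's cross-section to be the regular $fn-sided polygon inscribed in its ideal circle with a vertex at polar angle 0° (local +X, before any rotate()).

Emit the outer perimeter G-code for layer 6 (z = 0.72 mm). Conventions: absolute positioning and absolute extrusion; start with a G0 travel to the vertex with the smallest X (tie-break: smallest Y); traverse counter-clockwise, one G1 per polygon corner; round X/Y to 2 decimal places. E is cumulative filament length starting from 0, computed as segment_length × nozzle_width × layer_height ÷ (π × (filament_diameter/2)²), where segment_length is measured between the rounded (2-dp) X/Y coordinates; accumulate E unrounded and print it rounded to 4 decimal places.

At z = 0.72 mm: the cube (footprint 6.5×29.5) is included at this height; the r=11 cylinder at (10, 0.5) gives a regular 6-gon of circumradius 11 (constant along its height); the cube at (-2, 2) does not reach this height (z outside [10, 17.5]); Taking the first minus the rest: starting from the 6.5×29.5 cube, the r=11 cylinder at (10, 0.5) partially overlaps it — only the 47.63 mm² overlap (of its 314.37 mm²) is removed, clipping the outline — 1 connected region. The outline is a single polygon with 5 vertices. Extrusion per mm of travel: 0.8 × 0.12 / (π × 1.425²) = 0.015048. Accumulating E over each segment gives final E = 0.9668.

G0 X0.00 Y2.23 Z0.72
G1 X4.50 Y10.03 E0.1355
G1 X6.50 Y10.03 E0.1656
G1 X6.50 Y29.50 E0.4586
G1 X0.00 Y29.50 E0.5564
G1 X0.00 Y2.23 E0.9668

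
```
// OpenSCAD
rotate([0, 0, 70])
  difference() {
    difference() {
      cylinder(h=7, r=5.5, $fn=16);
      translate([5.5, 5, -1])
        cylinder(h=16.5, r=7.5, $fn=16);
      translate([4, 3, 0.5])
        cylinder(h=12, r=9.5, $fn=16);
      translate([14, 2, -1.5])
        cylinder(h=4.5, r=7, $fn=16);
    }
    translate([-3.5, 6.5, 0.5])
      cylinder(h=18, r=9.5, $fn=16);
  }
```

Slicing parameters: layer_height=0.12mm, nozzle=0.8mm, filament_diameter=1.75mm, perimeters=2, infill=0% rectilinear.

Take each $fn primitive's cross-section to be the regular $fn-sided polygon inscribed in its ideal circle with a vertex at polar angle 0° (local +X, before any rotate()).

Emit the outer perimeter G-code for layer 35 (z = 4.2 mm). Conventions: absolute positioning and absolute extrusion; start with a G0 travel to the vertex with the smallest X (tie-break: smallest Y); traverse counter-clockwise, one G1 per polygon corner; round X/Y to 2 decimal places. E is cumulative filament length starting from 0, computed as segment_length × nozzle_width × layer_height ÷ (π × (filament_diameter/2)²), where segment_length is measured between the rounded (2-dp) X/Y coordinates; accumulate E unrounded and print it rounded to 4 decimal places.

G0 X1.02 Y-5.30 Z4.20
G1 X2.32 Y-4.98 E0.0534
G1 X4.06 Y-3.72 E0.1392
G1 X5.13 Y-1.94 E0.2221
G1 X2.56 Y-3.83 E0.3494
G1 X1.66 Y-4.05 E0.3864
G1 X1.62 Y-4.31 E0.3969
G1 X1.02 Y-5.30 E0.4431

At z = 4.2 mm: the r=5.5 cylinder contributes a regular 16-gon of circumradius 5.5; the r=7.5 cylinder at (5.5, 5) contributes a regular 16-gon of circumradius 7.5; the r=9.5 cylinder at (4, 3) contributes a regular 16-gon of circumradius 9.5; the cylinder at (14, 2) does not reach this height (z outside [-1.5, 3]); Subtracting the remaining from the first: starting from the r=5.5 cylinder, the r=7.5 cylinder at (5.5, 5) partially overlaps it — only the 38.69 mm² overlap (of its 172.21 mm²) is removed, clipping the outline; the r=9.5 cylinder at (4, 3) partially overlaps it — only the 47.41 mm² overlap (of its 276.30 mm²) is removed, clipping the outline — 1 connected region; the r=9.5 cylinder at (-3.5, 6.5) gives a regular 16-gon of circumradius 9.5 (constant along its height); Taking the first minus the rest: starting from that combined region, the r=9.5 cylinder at (-3.5, 6.5) partially overlaps it — only the 3.24 mm² overlap (of its 276.30 mm²) is removed, clipping the outline — 1 connected region; (whole slice rotated 70° about Z — lengths, areas and connectivity unchanged). The outline is a single polygon with 7 vertices. Extrusion per mm of travel: 0.8 × 0.12 / (π × 0.875²) = 0.039912. Accumulating E over each segment gives final E = 0.4431.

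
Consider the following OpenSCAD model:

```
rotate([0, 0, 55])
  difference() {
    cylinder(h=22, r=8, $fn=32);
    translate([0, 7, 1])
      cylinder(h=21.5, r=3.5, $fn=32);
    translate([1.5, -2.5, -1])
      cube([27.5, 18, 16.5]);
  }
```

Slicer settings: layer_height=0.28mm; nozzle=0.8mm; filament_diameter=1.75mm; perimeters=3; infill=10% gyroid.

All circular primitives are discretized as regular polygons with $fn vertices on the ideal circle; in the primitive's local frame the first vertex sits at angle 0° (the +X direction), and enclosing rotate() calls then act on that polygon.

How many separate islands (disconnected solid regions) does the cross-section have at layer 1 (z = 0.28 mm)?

1

At z = 0.28 mm: the r=8 cylinder contributes a regular 32-gon of circumradius 8; the cylinder at (0, 7) is absent (z outside [1, 22.5]); the 27.5×18 cube at (1.5, -2.5) contributes its full rectangle; Taking the first minus the rest: starting from the r=8 cylinder, the 27.5×18 cube at (1.5, -2.5) partially overlaps it — only the 53.91 mm² overlap (of its 495.00 mm²) is removed, clipping the outline — 1 connected region; (whole slice rotated 55° about Z — lengths, areas and connectivity unchanged). Overall, the cross-section is a single solid region. Island count = 1.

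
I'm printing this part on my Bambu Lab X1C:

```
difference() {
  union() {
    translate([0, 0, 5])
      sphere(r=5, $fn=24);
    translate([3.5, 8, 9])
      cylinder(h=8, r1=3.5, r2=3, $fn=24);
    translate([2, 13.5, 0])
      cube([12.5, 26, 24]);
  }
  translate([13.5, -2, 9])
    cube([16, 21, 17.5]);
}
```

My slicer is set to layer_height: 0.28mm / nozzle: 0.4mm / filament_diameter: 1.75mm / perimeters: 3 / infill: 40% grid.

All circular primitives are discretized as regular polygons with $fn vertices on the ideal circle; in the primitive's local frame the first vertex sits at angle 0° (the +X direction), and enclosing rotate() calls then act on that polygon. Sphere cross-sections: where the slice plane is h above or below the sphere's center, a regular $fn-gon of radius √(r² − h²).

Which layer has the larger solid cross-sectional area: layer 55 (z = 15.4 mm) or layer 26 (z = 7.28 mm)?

Layer 55 (z = 15.4): the sphere is not intersected at this z (|z−center|=10.400 > r=5); the cone at (3.5, 8): at t=0.800 of its height the radius interpolates to r₁+(r₂−r₁)t = 3.100, giving a regular 24-gon of that circumradius (area = (24/2)·3.100²·sin(360°/24) = 29.85 mm²); the 12.5×26 cube at (2, 13.5) contributes its full rectangle (area 325.00 mm²); Merging all regions: the 2 present regions are separate (no shared area or edge), so areas and boundary lengths simply add and each stays a separate island — area = 354.85 mm²; the cube at (13.5, -2) is present — its section is the full 16×21 rectangle (area 336.00 mm²); Subtracting the remaining from the first: starting from the result so far (354.85 mm²), the 16×21 cube at (13.5, -2) partially overlaps it — only the 5.50 mm² overlap (of its 336.00 mm²) is removed, clipping the outline — area = 349.35 mm². So its area = 349.35 mm². Layer 26 (z = 7.28): the r=5 sphere contributes a regular 24-gon of circumradius √(5²−2.28²) = 4.450 (area = (24/2)·4.450²·sin(360°/24) = 61.50 mm²); the cone at (3.5, 8) does not reach this height (z outside [9, 17]); the cube at (2, 13.5) is present — its section is the full 12.5×26 rectangle (area 325.00 mm²); Merging all regions: the 2 present regions are separate (no shared area or edge), so areas and boundary lengths simply add and each stays a separate island — area = 386.50 mm²; the cube at (13.5, -2) is absent (z outside [9, 26.5]); After the difference (first − rest): none of the subtracted shapes is present at this height, so that combined region is unchanged — area = 386.50 mm². So its area = 386.50 mm². Layer 26 is larger (386.50 vs 349.35 mm²).

layer 26 (z = 7.28 mm)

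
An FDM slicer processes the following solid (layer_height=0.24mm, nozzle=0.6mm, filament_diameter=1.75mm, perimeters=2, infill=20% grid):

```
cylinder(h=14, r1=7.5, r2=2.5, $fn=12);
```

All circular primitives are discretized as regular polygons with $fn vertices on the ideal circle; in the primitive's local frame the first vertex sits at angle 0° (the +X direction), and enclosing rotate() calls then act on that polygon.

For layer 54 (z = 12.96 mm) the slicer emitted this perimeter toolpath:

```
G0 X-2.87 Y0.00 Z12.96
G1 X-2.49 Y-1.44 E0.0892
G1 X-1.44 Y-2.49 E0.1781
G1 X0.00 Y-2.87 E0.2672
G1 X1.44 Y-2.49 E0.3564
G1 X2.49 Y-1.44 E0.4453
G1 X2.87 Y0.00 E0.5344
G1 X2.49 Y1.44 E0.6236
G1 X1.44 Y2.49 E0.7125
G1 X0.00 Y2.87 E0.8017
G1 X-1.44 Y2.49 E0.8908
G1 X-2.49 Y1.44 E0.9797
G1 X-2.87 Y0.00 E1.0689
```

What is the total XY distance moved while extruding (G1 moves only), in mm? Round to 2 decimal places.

17.85 mm

Sum the Euclidean lengths of each G1 segment: total = 17.85 mm.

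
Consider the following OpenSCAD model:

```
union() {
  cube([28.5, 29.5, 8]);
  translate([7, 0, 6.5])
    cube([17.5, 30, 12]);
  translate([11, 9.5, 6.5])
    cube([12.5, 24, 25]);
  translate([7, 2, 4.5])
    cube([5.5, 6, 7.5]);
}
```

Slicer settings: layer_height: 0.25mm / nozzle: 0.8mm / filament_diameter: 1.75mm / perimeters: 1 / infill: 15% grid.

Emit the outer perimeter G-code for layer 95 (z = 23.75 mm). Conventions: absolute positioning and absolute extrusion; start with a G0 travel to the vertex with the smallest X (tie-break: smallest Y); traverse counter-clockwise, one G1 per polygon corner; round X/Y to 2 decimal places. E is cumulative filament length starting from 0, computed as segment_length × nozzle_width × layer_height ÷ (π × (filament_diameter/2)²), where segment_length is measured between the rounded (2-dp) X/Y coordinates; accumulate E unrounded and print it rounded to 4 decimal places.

At z = 23.75 mm: the cube is not intersected at this z (z outside [0, 8]); the cube at (7, 0) is not intersected at this z (z outside [6.5, 18.5]); the 12.5×24 cube at (11, 9.5) contributes its full rectangle; the cube at (7, 2) does not reach this height (z outside [4.5, 12]); Taking the union: only the 12.5×24 cube at (11, 9.5) is present, so the union is just that shape — 1 connected region. The outline is a single polygon with 4 vertices. Extrusion per mm of travel: 0.8 × 0.25 / (π × 0.875²) = 0.083150. Accumulating E over each segment gives final E = 6.0700.

G0 X11.00 Y9.50 Z23.75
G1 X23.50 Y9.50 E1.0394
G1 X23.50 Y33.50 E3.0350
G1 X11.00 Y33.50 E4.0744
G1 X11.00 Y9.50 E6.0700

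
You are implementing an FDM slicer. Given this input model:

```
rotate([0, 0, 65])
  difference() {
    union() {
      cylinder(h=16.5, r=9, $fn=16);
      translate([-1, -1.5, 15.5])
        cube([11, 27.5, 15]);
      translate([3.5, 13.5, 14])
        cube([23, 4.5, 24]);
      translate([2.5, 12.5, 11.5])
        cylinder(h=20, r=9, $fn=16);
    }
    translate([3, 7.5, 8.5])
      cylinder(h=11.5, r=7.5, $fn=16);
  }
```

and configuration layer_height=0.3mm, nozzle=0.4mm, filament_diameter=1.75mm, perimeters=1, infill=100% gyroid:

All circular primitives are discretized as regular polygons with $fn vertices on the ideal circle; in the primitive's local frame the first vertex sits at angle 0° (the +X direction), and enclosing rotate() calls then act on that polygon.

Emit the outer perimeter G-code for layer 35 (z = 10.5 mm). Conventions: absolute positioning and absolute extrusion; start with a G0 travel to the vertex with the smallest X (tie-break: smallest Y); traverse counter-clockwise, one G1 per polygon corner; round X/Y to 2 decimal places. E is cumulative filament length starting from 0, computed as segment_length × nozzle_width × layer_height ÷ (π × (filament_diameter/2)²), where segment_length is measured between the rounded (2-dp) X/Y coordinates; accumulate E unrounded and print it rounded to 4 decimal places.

At z = 10.5 mm: the r=9 cylinder gives a regular 16-gon of circumradius 9 (constant along its height); the cube at (-1, -1.5) is absent (z outside [15.5, 30.5]); the cube at (3.5, 13.5) does not reach this height (z outside [14, 38]); the cylinder at (2.5, 12.5) is not intersected at this z (z outside [11.5, 31.5]); Combining (union): only the r=9 cylinder is present, so the union is just that shape — 1 connected region; the r=7.5 cylinder at (3, 7.5) gives a regular 16-gon of circumradius 7.5 (constant along its height); Taking the first minus the rest: starting from that combined region, the r=7.5 cylinder at (3, 7.5) partially overlaps it — only the 81.74 mm² overlap (of its 172.21 mm²) is removed, clipping the outline — 1 connected region; (rotated 65° about Z; rotation is an isometry so areas/perimeters/island counts are preserved). The outline is a single polygon with 20 vertices. Extrusion per mm of travel: 0.4 × 0.3 / (π × 0.875²) = 0.049890. Accumulating E over each segment gives final E = 2.8931.

G0 X-8.80 Y-0.83 Z10.50
G1 X-8.46 Y-3.08 E0.1135
G1 X-6.64 Y-6.08 E0.2886
G1 X-3.80 Y-8.16 E0.4642
G1 X-0.39 Y-8.99 E0.6393
G1 X3.08 Y-8.46 E0.8144
G1 X6.08 Y-6.64 E0.9895
G1 X8.16 Y-3.80 E1.1651
G1 X8.99 Y-0.39 E1.3402
G1 X8.46 Y3.08 E1.5153
G1 X6.64 Y6.08 E1.6904
G1 X3.80 Y8.16 E1.8660
G1 X1.33 Y8.76 E1.9928
G1 X1.52 Y8.45 E2.0110
G1 X1.96 Y5.56 E2.1568
G1 X1.27 Y2.72 E2.3026
G1 X-0.46 Y0.36 E2.4486
G1 X-2.96 Y-1.16 E2.5946
G1 X-5.86 Y-1.60 E2.7409
G1 X-8.70 Y-0.91 E2.8867
G1 X-8.80 Y-0.83 E2.8931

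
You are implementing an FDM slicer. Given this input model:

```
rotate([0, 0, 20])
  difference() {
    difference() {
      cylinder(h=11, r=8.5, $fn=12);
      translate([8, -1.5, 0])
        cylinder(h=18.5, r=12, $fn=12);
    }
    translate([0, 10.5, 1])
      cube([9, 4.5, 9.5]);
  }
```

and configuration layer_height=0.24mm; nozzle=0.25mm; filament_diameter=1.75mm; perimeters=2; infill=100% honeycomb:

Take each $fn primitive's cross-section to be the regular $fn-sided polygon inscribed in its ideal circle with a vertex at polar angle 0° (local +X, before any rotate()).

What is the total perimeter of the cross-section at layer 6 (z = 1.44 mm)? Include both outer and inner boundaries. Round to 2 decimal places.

At z = 1.44 mm: the r=8.5 cylinder contributes a regular 12-gon of circumradius 8.5 (perimeter = 2·12·8.500·sin(180°/12) = 52.80 mm); the r=12 cylinder at (8, -1.5) contributes a regular 12-gon of circumradius 12 (perimeter = 2·12·12.000·sin(180°/12) = 74.54 mm); Taking the first minus the rest: starting from the r=8.5 cylinder, the r=12 cylinder at (8, -1.5) partially overlaps it — only the 150.11 mm² overlap (of its 432.00 mm²) is removed, clipping the outline — boundary = 44.04 mm; the cube at (0, 10.5) (footprint 9×4.5) is included at this height (perimeter 27.00 mm); After the difference (first − rest): starting from that combined region, the 9×4.5 cube at (0, 10.5) misses the remaining region (no effect) — boundary = 44.04 mm; (whole slice rotated 20° about Z — lengths, areas and connectivity unchanged). Overall, the cross-section is a single solid region. Total boundary length (outer) = 44.04 mm.

44.04 mm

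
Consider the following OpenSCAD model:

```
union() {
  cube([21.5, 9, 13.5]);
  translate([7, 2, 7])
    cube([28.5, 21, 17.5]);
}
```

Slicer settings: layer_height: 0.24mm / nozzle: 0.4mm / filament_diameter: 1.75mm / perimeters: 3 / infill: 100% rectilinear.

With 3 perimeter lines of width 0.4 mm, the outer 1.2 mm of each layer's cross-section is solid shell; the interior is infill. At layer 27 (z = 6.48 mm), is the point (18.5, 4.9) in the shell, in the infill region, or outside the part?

infill

At z = 6.48 mm: the cube is present — its section is the full 21.5×9 rectangle; the cube at (7, 2) is absent (z outside [7, 24.5]); Taking the union: only the 21.5×9 cube is present, so the union is just that shape — 1 connected region. Overall, the cross-section is a single solid region. The nearest boundary edge runs (21.50, 0.00)→(21.50, 9.00); distance from the point to it = 3.00 mm. The point is inside the cross-section and 3.00 mm from the nearest boundary — more than the 1.2 mm shell width (3 × 0.4), so it's in the infill interior.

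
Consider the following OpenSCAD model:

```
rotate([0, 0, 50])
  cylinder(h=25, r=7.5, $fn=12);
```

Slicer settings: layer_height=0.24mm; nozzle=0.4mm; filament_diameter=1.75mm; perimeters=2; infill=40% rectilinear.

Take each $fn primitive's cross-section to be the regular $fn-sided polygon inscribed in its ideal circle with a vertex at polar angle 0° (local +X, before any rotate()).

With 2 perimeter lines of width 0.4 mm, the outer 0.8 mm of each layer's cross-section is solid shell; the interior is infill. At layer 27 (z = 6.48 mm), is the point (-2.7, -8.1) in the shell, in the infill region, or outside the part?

At z = 6.48 mm: the r=7.5 cylinder gives a regular 12-gon of circumradius 7.5 (constant along its height); (whole slice rotated 50° about Z — lengths, areas and connectivity unchanged). Overall, the cross-section is a single solid region. Undo the 50° rotation: the query point maps to (-7.940, -3.138) in the un-rotated model frame. The nearest boundary edge runs (-7.50, 0.00)→(-6.50, -3.75); distance from the point to it = 1.24 mm. The point is not inside any of the regions above, so it lies outside the cross-section (1.24 mm from the nearest boundary).

outside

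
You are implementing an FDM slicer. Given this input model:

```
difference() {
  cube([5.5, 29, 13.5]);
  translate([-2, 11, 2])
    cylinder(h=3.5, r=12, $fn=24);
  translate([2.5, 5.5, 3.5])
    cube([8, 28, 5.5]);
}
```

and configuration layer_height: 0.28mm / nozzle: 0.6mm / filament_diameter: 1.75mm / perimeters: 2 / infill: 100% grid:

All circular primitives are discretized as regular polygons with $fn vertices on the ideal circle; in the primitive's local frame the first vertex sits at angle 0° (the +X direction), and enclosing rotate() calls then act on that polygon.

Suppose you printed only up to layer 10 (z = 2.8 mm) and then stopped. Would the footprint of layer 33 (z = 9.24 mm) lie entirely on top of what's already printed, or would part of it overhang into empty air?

Compare the two slices. At z = 2.8: the cube (footprint 5.5×29) is included at this height (area 159.50 mm²); the r=12 cylinder at (-2, 11) contributes a regular 24-gon of circumradius 12 (area = (24/2)·12.000²·sin(360°/24) = 447.24 mm²); the cube at (2.5, 5.5) is absent (z outside [3.5, 9]); After the difference (first − rest): starting from the 5.5×29 cube (159.50 mm²), the r=12 cylinder at (-2, 11) partially overlaps it — only the 117.71 mm² overlap (of its 447.24 mm²) is removed, clipping the outline — area = 41.79 mm². At z = 9.24: the cube (footprint 5.5×29) is included at this height (area 159.50 mm²); the cylinder at (-2, 11) is not intersected at this z (z outside [2, 5.5]); the cube at (2.5, 5.5) does not reach this height (z outside [3.5, 9]); Subtracting the remaining from the first: none of the subtracted shapes is present at this height, so the 5.5×29 cube is unchanged — area = 159.50 mm². Checking containment: at z = 9.24 the cross-section extends beyond the z = 2.8 cross-section by about 117.71 mm².

part overhangs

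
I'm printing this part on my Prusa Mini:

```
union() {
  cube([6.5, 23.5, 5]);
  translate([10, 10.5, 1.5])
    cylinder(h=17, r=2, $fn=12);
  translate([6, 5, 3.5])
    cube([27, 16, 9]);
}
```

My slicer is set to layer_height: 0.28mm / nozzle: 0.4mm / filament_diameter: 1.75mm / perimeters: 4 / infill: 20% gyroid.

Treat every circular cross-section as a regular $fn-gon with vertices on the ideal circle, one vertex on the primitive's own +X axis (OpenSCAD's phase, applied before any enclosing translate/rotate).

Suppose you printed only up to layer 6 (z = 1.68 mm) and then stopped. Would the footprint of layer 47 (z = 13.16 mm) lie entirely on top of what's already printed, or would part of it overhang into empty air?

entirely on top

Compare the two slices. At z = 1.68: the cube is present — its section is the full 6.5×23.5 rectangle (area 152.75 mm²); the r=2 cylinder at (10, 10.5) contributes a regular 12-gon of circumradius 2 (area = (12/2)·2.000²·sin(360°/12) = 12.00 mm²); the cube at (6, 5) is not intersected at this z (z outside [3.5, 12.5]); Taking the union: the 2 present regions are separate (no shared area or edge), so areas and boundary lengths simply add and each stays a separate island — area = 164.75 mm². At z = 13.16: the cube does not reach this height (z outside [0, 5]); the cylinder at (10, 10.5): section is a regular 12-gon, circumradius r=2 (area = (12/2)·2.000²·sin(360°/12) = 12.00 mm²); the cube at (6, 5) is absent (z outside [3.5, 12.5]); Taking the union: only the r=2 cylinder at (10, 10.5) is present, so the union is just that shape — area = 12.00 mm². Checking containment: the cross-section at z = 13.16 is a subset of the cross-section at z = 1.68.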